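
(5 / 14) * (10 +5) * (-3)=-225 / 14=-16.07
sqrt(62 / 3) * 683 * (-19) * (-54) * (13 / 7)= 5916278.29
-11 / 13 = -0.85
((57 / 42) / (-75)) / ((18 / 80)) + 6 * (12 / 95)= 12164 / 17955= 0.68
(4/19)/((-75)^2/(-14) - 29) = -56/114589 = -0.00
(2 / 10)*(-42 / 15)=-14 / 25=-0.56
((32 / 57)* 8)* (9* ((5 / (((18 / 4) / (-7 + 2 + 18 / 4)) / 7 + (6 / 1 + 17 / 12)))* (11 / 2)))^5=106057438925800513536 / 220262074117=481505676.14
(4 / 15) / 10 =2 / 75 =0.03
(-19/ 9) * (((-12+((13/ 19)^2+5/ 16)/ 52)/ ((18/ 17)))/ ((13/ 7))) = 142788695/ 11097216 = 12.87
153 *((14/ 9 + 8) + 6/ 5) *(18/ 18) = 8228/ 5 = 1645.60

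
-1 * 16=-16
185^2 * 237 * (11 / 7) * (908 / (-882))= -13502652350 / 1029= -13122111.13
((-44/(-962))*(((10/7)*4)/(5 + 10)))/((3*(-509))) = -176/15424227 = -0.00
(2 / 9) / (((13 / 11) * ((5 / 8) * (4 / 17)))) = 748 / 585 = 1.28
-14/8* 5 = -35/4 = -8.75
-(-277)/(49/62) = 17174/49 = 350.49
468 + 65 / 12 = 5681 / 12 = 473.42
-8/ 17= -0.47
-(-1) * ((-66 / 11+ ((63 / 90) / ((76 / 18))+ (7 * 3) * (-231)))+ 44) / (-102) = 107581 / 2280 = 47.18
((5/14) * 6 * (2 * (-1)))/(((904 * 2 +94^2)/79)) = -395/12418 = -0.03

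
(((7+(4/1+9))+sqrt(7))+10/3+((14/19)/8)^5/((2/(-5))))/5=5.20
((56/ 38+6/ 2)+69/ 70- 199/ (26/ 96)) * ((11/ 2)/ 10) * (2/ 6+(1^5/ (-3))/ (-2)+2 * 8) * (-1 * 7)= 4577345421/ 98800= 46329.41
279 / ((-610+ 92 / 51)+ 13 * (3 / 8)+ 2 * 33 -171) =-113832 / 288995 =-0.39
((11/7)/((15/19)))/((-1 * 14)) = -209/1470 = -0.14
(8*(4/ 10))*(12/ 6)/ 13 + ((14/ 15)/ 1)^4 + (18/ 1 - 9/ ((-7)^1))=94610731/ 4606875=20.54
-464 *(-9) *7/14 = 2088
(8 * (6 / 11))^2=19.04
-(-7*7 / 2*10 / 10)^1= 49 / 2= 24.50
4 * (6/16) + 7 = 17/2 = 8.50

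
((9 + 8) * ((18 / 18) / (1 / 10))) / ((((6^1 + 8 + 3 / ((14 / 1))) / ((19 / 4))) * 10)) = 5.68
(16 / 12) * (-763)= -3052 / 3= -1017.33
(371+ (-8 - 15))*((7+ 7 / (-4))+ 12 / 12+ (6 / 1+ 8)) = 7047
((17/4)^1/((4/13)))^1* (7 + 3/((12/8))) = 1989/16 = 124.31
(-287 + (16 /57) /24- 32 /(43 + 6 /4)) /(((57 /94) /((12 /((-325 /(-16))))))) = -26341771904 /93977325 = -280.30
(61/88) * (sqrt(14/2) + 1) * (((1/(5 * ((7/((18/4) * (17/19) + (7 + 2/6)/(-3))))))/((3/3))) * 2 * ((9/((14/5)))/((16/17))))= 561017/2621696 + 561017 * sqrt(7)/2621696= 0.78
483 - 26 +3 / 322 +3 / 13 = 1914007 / 4186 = 457.24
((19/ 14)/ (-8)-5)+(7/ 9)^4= -3529907/ 734832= -4.80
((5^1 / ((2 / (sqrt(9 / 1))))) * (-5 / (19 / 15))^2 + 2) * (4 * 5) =858190 / 361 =2377.26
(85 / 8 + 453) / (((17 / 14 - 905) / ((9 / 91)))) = -33381 / 657956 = -0.05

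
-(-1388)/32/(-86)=-347/688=-0.50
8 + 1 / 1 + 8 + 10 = 27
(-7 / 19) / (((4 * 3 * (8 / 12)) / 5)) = -0.23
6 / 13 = 0.46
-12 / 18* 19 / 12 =-19 / 18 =-1.06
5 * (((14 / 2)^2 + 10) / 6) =295 / 6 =49.17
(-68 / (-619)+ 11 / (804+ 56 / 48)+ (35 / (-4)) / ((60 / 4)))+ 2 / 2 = 0.54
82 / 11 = 7.45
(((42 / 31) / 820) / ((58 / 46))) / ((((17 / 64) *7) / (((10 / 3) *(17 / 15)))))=1472 / 552885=0.00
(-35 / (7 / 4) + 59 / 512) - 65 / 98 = -515509 / 25088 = -20.55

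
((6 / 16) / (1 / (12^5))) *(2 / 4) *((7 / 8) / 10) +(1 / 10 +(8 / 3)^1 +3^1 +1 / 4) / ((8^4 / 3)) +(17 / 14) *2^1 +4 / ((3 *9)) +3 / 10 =12650383489 / 3096576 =4085.28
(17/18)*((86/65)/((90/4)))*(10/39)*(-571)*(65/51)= -98212/9477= -10.36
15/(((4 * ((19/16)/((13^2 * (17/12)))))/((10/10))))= 14365/19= 756.05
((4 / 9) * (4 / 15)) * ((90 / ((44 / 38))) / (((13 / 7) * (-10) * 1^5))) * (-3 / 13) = 1064 / 9295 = 0.11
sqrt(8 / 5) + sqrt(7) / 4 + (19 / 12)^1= sqrt(7) / 4 + 2*sqrt(10) / 5 + 19 / 12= 3.51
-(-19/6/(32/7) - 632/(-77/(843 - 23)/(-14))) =199005623/2112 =94226.15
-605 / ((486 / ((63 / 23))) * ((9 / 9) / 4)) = -8470 / 621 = -13.64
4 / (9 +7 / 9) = 9 / 22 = 0.41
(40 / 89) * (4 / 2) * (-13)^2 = 13520 / 89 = 151.91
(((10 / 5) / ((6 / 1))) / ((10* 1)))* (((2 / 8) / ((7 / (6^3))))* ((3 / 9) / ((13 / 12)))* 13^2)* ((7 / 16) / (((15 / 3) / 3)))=351 / 100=3.51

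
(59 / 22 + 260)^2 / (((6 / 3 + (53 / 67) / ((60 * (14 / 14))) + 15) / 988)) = 2550850715580 / 636581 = 4007110.98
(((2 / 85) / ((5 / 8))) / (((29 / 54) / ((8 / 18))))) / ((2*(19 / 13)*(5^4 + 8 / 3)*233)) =0.00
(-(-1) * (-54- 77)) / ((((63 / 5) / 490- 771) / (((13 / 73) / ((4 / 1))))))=22925 / 3030522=0.01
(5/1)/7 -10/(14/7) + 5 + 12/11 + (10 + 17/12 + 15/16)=52333/3696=14.16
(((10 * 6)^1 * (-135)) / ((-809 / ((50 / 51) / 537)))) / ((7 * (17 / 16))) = 720000 / 292952653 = 0.00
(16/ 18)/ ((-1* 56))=-1/ 63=-0.02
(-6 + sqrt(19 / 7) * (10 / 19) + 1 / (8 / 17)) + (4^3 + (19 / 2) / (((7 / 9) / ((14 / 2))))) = 10 * sqrt(133) / 133 + 1165 / 8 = 146.49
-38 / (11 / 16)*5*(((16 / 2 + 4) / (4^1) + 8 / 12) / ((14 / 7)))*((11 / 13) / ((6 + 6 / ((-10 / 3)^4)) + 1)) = -83600000 / 1374477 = -60.82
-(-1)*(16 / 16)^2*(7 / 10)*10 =7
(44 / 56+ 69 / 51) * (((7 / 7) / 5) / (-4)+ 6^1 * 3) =182731 / 4760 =38.39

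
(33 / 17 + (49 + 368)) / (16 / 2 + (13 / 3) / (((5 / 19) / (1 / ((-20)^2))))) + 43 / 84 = 3624756557 / 68896716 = 52.61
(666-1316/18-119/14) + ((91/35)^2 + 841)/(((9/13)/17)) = 3210241/150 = 21401.61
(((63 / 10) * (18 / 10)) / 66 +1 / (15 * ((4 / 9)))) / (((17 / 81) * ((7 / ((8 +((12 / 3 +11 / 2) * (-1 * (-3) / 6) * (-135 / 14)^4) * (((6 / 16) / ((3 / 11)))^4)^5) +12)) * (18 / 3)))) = 874919.81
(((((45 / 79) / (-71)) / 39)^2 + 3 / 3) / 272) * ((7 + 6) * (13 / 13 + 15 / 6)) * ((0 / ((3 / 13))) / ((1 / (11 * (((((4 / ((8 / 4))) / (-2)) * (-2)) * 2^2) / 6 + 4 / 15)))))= 0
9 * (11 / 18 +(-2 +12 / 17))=-209 / 34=-6.15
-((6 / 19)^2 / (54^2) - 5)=146204 / 29241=5.00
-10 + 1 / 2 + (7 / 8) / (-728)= -7905 / 832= -9.50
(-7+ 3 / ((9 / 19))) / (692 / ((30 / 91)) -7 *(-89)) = -10 / 40831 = -0.00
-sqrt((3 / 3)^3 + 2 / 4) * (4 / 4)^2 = -sqrt(6) / 2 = -1.22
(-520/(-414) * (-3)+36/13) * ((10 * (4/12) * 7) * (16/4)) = -250880/2691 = -93.23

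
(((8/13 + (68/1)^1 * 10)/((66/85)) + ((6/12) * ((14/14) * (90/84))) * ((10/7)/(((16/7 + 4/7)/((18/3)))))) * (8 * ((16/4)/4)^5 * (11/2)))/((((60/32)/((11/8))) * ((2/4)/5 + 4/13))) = 232065350/3339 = 69501.45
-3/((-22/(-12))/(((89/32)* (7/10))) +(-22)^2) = -5607/906356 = -0.01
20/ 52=5/ 13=0.38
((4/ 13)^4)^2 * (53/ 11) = 3473408/ 8973037931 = 0.00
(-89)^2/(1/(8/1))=63368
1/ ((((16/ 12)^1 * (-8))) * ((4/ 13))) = -39/ 128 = -0.30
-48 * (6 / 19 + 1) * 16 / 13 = -19200 / 247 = -77.73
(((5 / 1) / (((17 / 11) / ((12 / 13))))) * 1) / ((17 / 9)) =5940 / 3757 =1.58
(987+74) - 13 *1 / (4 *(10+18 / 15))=1060.71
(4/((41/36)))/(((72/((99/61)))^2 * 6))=363/1220488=0.00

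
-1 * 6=-6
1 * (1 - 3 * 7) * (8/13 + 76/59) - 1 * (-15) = -17695/767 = -23.07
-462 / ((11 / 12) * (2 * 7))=-36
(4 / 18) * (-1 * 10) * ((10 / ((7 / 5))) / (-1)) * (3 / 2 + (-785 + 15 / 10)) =-782000 / 63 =-12412.70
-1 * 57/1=-57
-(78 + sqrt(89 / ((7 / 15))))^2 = -(sqrt(9345) + 546)^2 / 49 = -8429.06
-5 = -5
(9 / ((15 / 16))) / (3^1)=3.20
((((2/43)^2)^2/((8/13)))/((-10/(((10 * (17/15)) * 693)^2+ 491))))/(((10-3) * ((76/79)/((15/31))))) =-190053971367/56382866092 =-3.37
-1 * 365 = -365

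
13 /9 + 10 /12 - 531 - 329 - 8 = -15583 /18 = -865.72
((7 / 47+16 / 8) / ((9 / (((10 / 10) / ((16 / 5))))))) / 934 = 505 / 6321312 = 0.00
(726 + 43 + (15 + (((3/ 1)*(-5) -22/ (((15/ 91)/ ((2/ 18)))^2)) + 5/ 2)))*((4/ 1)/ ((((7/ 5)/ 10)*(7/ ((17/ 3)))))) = 1887463148/ 107163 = 17613.01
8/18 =4/9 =0.44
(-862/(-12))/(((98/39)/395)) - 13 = 2210637/196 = 11278.76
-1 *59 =-59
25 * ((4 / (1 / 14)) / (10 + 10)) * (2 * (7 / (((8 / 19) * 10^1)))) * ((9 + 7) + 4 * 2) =5586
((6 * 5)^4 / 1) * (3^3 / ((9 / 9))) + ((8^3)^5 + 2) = 35184393958834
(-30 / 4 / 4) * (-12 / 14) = 1.61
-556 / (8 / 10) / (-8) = 695 / 8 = 86.88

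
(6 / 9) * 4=8 / 3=2.67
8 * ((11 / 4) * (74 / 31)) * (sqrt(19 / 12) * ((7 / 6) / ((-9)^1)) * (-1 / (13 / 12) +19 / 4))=-566951 * sqrt(57) / 130572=-32.78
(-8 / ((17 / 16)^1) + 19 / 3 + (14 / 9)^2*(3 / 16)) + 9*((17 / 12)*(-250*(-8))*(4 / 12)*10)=156058637 / 1836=84999.26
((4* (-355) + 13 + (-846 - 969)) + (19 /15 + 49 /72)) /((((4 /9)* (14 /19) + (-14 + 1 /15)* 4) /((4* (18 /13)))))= 198226449 /615836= 321.88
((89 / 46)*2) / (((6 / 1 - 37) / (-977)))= 86953 / 713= 121.95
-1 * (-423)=423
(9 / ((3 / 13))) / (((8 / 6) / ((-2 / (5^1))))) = -117 / 10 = -11.70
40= 40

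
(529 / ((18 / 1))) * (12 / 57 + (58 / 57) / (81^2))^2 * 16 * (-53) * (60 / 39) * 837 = -863287433427632000 / 606054784959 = -1424437.95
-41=-41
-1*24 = -24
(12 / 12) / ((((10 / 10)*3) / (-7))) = -7 / 3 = -2.33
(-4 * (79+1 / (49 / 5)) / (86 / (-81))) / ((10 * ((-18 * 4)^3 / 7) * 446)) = -323 / 257752320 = -0.00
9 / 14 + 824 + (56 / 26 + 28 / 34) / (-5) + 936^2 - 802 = 13553546193 / 15470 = 876118.05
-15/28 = -0.54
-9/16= -0.56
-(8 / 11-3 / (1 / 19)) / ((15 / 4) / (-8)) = -19808 / 165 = -120.05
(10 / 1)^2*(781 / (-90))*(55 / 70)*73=-3135715 / 63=-49773.25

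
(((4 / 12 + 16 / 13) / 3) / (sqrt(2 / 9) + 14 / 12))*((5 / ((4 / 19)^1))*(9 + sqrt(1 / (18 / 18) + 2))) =-17385*sqrt(2) / 533 - 5795*sqrt(6) / 1599 + 40565*sqrt(3) / 3198 + 121695 / 1066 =81.13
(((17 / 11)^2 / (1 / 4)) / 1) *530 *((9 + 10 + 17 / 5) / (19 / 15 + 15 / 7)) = 720511680 / 21659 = 33266.16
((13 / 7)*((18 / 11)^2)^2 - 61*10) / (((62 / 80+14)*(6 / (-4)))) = 26.92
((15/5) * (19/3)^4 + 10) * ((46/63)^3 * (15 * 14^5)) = 99655851715840/6561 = 15189125394.88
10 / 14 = 5 / 7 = 0.71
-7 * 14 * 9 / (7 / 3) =-378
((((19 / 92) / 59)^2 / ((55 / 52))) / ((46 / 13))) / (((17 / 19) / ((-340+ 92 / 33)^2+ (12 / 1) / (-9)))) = 35885306319343 / 86249585702610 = 0.42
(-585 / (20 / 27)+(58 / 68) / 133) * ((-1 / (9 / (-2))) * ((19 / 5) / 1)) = -7142441 / 10710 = -666.89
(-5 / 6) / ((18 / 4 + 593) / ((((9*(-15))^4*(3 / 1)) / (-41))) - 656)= 332150625 / 261468981799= 0.00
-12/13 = -0.92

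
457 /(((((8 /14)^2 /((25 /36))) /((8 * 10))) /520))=363886250 /9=40431805.56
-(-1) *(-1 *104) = -104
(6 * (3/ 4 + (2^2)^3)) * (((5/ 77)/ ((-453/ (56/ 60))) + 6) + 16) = 42589442/ 4983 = 8546.95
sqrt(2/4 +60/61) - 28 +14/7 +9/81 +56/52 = -2903/117 +sqrt(22082)/122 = -23.59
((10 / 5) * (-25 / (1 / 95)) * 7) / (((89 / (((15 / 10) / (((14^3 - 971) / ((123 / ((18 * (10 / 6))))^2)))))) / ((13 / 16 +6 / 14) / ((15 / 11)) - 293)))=15672818629 / 10099008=1551.92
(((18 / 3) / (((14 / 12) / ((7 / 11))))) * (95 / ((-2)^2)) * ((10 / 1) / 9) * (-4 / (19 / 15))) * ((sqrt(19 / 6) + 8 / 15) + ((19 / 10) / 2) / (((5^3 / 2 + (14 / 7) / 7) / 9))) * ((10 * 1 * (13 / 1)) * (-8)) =55640000 / 293 + 520000 * sqrt(114) / 11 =694632.22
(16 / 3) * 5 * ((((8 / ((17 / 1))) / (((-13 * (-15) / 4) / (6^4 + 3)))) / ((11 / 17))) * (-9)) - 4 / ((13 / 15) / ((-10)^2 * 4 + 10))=-71976 / 11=-6543.27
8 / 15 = 0.53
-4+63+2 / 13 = 769 / 13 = 59.15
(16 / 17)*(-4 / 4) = -16 / 17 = -0.94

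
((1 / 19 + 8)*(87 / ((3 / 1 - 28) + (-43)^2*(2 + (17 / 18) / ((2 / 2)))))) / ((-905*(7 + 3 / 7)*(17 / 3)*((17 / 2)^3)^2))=-4735584 / 526323762725324005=-0.00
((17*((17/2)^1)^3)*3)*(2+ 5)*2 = 1753941/4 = 438485.25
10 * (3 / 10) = 3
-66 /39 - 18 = -256 /13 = -19.69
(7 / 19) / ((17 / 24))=168 / 323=0.52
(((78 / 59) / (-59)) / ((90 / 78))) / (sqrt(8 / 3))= -169 * sqrt(6) / 34810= -0.01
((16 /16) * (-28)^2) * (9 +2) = 8624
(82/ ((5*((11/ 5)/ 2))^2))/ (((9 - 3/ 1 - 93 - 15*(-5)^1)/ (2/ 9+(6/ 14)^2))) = -14678/ 160083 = -0.09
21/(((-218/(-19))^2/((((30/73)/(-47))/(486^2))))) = -12635/2139605662968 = -0.00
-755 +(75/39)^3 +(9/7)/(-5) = -57528623/76895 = -748.15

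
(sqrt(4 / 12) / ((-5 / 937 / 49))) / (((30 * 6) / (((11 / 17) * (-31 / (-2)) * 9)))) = -15656333 * sqrt(3) / 10200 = -2658.58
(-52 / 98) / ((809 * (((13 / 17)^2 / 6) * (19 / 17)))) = -58956 / 9791327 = -0.01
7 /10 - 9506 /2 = -47523 /10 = -4752.30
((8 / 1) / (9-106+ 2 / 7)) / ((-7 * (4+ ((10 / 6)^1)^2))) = 0.00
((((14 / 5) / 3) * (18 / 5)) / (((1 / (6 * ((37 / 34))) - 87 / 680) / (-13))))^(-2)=90535225 / 271749686068224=0.00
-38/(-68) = 19/34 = 0.56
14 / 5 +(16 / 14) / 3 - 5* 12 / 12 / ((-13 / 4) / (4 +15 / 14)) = 14992 / 1365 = 10.98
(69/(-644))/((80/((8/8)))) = -3/2240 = -0.00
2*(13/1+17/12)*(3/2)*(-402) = -34773/2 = -17386.50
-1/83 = -0.01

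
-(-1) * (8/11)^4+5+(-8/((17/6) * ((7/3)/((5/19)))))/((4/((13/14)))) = 1206312957/231723107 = 5.21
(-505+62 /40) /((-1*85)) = 10069 /1700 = 5.92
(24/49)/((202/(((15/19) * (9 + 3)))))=2160/94031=0.02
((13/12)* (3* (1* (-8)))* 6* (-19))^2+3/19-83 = 166919050/19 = 8785213.16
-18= -18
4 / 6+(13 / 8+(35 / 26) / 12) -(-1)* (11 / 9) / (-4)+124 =29507 / 234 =126.10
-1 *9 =-9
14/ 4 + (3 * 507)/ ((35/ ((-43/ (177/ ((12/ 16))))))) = -36493/ 8260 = -4.42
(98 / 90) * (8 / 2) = 196 / 45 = 4.36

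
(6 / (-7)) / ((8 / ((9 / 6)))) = -9 / 56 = -0.16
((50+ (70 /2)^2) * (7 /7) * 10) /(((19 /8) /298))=1599789.47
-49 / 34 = -1.44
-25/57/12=-25/684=-0.04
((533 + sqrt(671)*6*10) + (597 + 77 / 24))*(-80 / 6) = -800*sqrt(671)-135985 / 9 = -35832.38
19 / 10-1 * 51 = -49.10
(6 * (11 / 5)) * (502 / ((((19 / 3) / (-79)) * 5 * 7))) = -7852284 / 3325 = -2361.59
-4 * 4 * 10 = -160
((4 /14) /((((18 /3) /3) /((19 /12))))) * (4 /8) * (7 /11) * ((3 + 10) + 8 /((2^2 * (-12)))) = 0.92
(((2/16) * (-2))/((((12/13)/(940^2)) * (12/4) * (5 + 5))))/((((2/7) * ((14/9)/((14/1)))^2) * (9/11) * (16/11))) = -121616495/64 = -1900257.73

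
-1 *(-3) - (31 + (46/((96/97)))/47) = -65399/2256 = -28.99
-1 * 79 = -79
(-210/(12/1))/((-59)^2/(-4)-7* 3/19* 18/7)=266/13271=0.02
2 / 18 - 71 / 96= -181 / 288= -0.63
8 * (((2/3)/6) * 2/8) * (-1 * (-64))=128/9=14.22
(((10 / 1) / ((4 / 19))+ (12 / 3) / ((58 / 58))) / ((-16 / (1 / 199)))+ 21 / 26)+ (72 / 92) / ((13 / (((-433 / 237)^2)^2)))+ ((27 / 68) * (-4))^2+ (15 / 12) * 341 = 82990513751623422211 / 192895883829765792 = 430.23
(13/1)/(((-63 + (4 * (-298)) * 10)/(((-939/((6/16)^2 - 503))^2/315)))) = -5216653312/434396836814045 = -0.00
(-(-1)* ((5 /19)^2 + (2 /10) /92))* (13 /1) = 154193 /166060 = 0.93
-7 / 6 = -1.17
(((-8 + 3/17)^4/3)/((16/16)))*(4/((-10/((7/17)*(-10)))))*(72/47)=210269284512/66733279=3150.89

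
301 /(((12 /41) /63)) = 259161 /4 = 64790.25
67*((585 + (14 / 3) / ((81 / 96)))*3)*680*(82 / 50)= 17870026136 / 135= 132370563.97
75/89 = 0.84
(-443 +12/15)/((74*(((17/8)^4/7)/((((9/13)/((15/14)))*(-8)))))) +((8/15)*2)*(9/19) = 211994648304/19082460475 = 11.11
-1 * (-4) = 4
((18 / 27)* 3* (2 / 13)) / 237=4 / 3081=0.00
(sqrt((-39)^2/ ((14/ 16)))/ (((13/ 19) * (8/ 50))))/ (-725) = -57 * sqrt(14)/ 406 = -0.53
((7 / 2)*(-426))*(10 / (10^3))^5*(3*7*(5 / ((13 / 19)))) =-594909 / 26000000000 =-0.00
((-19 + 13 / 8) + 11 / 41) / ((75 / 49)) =-274939 / 24600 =-11.18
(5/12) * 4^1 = 5/3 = 1.67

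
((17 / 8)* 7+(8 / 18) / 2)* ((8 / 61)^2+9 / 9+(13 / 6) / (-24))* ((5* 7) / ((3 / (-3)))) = -18895696015 / 38579328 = -489.79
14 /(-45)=-14 /45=-0.31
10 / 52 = 5 / 26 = 0.19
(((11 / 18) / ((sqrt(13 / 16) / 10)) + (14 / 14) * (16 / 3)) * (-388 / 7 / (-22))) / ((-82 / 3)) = -1940 * sqrt(13) / 11193- 1552 / 3157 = -1.12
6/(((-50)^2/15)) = 9/250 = 0.04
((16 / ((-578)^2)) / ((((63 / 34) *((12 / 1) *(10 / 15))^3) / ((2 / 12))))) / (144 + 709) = 1 / 101383567488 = 0.00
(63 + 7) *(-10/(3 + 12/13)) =-9100/51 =-178.43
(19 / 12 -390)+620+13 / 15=4649 / 20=232.45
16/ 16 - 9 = -8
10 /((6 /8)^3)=640 /27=23.70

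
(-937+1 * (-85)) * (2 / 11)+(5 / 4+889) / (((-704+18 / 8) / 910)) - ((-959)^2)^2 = -3730881774219645 / 4411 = -845813143101.26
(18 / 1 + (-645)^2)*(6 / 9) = 277362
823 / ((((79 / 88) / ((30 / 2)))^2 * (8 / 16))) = 2867990400 / 6241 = 459540.20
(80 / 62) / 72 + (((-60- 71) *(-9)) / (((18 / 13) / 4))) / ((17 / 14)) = 13303921 / 4743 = 2804.96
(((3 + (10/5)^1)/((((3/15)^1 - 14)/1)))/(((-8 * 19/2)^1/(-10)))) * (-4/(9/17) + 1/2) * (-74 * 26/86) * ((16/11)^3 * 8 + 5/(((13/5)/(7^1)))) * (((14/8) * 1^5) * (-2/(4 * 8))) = 31.34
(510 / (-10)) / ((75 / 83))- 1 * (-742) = 17139 / 25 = 685.56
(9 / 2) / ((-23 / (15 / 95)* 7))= -27 / 6118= -0.00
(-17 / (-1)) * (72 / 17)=72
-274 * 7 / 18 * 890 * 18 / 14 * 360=-43894800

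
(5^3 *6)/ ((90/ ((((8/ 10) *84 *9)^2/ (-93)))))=-1016064/ 31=-32776.26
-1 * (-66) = 66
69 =69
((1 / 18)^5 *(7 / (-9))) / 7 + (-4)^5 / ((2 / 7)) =-60949905409 / 17006112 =-3584.00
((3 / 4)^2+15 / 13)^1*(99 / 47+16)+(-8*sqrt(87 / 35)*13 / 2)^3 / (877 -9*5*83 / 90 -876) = 303807 / 9776+8155264*sqrt(3045) / 33075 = 13637.12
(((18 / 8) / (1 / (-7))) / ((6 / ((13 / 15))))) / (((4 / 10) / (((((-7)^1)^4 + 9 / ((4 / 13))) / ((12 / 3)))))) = -884611 / 256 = -3455.51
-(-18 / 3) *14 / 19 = 84 / 19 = 4.42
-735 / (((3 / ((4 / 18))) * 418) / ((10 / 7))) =-350 / 1881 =-0.19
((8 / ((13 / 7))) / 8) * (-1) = -7 / 13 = -0.54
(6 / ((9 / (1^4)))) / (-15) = -2 / 45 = -0.04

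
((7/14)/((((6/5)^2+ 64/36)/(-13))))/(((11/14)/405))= -8292375/7964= -1041.23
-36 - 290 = -326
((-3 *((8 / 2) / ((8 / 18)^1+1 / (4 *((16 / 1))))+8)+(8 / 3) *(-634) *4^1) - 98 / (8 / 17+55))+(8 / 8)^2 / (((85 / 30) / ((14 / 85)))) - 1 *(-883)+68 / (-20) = -257168049436 / 43331793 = -5934.86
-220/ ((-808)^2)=-55/ 163216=-0.00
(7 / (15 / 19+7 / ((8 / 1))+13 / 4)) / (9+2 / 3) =1064 / 7221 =0.15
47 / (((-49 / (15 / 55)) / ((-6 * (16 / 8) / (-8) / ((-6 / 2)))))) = 141 / 1078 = 0.13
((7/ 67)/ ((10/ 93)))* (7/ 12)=0.57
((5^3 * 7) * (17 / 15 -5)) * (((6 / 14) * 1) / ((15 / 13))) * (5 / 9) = -18850 / 27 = -698.15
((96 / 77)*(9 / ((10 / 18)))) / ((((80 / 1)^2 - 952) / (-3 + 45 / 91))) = -73872 / 7952945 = -0.01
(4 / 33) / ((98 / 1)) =2 / 1617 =0.00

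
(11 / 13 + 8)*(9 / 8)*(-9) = -9315 / 104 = -89.57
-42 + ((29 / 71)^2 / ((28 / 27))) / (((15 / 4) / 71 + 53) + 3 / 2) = -323378175 / 7700021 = -42.00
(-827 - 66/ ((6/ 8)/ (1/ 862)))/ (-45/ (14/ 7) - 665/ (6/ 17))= 1069443/ 2465320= 0.43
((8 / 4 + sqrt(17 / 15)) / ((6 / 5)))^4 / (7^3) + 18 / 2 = 275 * sqrt(255) / 71442 + 36256993 / 4000752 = 9.12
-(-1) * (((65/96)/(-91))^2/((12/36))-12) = -1806311/150528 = -12.00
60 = 60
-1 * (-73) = 73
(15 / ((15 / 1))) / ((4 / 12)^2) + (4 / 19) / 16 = 685 / 76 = 9.01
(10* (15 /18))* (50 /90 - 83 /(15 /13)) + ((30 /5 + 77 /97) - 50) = -1670977 /2619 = -638.02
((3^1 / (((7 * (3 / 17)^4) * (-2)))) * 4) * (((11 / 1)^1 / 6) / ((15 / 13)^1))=-11943503 / 8505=-1404.29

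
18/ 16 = 9/ 8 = 1.12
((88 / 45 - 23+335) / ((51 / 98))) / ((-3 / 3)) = -1384544 / 2295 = -603.29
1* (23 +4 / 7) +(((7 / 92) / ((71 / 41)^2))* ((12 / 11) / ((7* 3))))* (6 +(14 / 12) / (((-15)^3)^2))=14386847827863619 / 610146414281250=23.58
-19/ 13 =-1.46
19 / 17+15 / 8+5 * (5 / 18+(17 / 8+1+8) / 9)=1616 / 153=10.56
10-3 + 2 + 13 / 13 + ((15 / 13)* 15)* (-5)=-995 / 13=-76.54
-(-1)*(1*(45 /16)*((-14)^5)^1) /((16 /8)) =-756315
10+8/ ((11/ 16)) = 238/ 11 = 21.64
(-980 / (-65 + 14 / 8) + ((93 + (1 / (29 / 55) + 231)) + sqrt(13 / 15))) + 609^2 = sqrt(195) / 15 + 2723658680 / 7337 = 371223.32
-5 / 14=-0.36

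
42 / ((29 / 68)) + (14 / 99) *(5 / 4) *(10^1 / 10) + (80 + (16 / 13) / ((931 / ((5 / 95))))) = 178.66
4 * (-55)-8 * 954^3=-6946005532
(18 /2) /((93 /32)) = 96 /31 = 3.10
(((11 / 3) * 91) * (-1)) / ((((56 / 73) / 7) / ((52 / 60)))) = -949949 / 360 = -2638.75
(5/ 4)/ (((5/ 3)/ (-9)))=-6.75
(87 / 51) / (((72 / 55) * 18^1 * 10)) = 319 / 44064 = 0.01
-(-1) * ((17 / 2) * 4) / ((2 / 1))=17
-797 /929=-0.86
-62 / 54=-31 / 27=-1.15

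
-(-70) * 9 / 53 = 630 / 53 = 11.89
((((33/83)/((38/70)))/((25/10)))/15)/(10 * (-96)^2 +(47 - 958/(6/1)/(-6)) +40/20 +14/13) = 36036/170184990725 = 0.00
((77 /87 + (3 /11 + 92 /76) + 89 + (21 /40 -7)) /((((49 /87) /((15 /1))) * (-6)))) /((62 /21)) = -185233809 /1451296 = -127.63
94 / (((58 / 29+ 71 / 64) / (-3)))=-18048 / 199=-90.69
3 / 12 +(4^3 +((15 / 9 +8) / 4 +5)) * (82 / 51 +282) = 12395801 / 612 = 20254.58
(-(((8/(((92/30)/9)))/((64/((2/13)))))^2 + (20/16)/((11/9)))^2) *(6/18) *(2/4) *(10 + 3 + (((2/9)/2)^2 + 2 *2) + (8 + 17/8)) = -905124035577049625/190139045299027968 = -4.76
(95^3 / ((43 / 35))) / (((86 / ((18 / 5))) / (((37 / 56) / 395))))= 57101175 / 1168568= 48.86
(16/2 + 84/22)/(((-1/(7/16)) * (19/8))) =-455/209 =-2.18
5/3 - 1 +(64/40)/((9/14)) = 142/45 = 3.16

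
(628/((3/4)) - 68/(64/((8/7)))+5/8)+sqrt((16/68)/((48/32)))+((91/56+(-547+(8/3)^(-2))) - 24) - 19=248.91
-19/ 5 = -3.80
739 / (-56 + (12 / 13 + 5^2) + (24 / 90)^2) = -2161575 / 87767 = -24.63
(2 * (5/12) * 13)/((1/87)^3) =14267565/2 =7133782.50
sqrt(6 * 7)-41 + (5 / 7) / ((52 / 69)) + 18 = -8027 / 364 + sqrt(42) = -15.57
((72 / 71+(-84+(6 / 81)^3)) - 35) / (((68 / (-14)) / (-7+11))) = 2308374922 / 23757381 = 97.16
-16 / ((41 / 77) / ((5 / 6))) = -3080 / 123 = -25.04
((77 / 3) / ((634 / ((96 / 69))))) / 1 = 1232 / 21873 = 0.06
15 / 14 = 1.07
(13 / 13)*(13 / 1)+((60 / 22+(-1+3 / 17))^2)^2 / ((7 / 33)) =58302188129 / 778165157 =74.92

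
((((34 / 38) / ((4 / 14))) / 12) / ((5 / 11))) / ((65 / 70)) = 9163 / 14820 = 0.62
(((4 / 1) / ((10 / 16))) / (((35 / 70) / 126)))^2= 65028096 / 25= 2601123.84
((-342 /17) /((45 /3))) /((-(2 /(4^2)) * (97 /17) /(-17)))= -15504 /485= -31.97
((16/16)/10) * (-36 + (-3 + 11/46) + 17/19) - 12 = -27595/1748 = -15.79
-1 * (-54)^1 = 54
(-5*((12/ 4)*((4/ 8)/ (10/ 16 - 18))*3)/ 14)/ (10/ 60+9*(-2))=-540/ 104111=-0.01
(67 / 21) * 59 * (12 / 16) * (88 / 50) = 43483 / 175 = 248.47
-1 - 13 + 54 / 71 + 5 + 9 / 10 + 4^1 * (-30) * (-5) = 420789 / 710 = 592.66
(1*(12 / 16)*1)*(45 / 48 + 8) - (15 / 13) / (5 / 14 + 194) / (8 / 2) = 5057219 / 754624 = 6.70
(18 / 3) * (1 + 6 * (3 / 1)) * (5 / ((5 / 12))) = 1368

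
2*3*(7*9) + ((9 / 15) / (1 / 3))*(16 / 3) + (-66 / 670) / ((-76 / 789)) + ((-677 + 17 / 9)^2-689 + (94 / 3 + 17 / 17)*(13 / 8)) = 1878830950741 / 4124520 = 455527.18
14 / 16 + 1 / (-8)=0.75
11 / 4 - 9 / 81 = 95 / 36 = 2.64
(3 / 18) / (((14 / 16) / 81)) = 108 / 7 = 15.43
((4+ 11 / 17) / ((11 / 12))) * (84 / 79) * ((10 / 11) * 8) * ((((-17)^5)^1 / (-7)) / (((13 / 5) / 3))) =14432428800 / 1573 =9175097.77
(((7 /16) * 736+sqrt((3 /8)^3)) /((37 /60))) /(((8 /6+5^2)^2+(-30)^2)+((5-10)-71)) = 405 * sqrt(6) /4042472+24840 /72187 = 0.34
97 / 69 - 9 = -524 / 69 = -7.59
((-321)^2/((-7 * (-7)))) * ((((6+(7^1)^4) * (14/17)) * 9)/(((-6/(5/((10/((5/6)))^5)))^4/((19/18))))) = 327248198125/65695311230579933693607936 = 0.00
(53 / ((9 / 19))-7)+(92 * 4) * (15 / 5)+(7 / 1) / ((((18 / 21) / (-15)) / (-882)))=983285 / 9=109253.89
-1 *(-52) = 52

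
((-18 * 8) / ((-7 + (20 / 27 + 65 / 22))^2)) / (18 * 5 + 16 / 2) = -25404192 / 188815081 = -0.13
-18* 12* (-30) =6480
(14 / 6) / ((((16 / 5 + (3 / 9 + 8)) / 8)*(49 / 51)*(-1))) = -2040 / 1211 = -1.68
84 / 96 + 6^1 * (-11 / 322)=863 / 1288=0.67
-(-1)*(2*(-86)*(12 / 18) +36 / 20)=-1693 / 15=-112.87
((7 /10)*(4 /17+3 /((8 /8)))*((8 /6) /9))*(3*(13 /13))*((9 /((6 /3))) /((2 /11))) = 847 /34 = 24.91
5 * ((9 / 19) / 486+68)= 340.00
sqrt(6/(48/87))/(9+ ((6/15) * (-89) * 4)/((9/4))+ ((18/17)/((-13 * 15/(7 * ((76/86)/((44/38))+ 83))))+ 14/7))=-4703985 * sqrt(174)/1043770036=-0.06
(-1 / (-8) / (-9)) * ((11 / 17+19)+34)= -38 / 51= -0.75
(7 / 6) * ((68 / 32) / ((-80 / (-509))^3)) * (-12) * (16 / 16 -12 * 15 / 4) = 172620747761 / 512000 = 337149.90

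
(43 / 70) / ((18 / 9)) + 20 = 20.31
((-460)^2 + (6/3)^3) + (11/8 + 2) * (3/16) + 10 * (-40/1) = 27034705/128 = 211208.63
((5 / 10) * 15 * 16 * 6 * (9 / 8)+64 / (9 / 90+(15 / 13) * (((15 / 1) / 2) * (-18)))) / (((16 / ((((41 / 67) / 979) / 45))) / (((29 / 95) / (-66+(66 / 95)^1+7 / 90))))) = -1948015985 / 592229946550396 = -0.00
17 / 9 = 1.89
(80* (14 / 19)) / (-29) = -1120 / 551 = -2.03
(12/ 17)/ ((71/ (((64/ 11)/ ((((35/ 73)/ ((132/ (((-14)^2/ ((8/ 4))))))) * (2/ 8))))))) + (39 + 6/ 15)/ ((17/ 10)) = 49320946/ 2070005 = 23.83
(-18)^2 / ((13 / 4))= 1296 / 13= 99.69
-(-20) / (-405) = -4 / 81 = -0.05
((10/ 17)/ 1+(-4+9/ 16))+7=1129/ 272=4.15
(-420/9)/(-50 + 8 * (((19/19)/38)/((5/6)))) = 6650/7089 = 0.94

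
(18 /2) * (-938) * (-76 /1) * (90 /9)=6415920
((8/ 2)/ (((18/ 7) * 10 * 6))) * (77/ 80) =539/ 21600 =0.02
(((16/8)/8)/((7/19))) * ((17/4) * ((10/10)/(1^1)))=323/112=2.88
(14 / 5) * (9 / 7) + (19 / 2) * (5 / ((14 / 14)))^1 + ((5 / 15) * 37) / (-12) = 50.07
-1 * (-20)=20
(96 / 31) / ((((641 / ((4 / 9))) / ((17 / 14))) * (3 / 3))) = 1088 / 417291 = 0.00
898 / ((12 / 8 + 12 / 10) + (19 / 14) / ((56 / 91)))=502880 / 2747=183.07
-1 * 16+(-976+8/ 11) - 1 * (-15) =-10739/ 11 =-976.27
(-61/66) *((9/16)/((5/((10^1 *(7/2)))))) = -1281/352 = -3.64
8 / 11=0.73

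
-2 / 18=-0.11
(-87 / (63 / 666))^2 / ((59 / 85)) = 3523066740 / 2891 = 1218632.56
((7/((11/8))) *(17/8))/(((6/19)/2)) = 2261/33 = 68.52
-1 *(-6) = 6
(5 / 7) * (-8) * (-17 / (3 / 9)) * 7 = 2040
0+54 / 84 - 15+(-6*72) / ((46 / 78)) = -240495 / 322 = -746.88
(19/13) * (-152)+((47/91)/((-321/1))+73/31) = -199038470/905541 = -219.80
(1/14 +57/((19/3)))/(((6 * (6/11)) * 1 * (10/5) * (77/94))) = 5969/3528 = 1.69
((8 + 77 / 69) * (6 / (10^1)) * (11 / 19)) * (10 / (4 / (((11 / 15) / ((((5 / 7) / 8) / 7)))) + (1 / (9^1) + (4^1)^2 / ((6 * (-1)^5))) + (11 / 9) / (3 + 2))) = -671281380 / 47518069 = -14.13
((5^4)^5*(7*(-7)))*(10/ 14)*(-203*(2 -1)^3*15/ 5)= 2032756805419921875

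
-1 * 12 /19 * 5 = -60 /19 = -3.16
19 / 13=1.46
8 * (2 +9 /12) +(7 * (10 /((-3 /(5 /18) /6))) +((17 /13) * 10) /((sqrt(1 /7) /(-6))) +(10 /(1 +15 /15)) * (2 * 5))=298 /9- 1020 * sqrt(7) /13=-174.48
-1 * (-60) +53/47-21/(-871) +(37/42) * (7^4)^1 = 534551687/245622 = 2176.32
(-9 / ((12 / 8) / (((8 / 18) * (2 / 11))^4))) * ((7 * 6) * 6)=-0.06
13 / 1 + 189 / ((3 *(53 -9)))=635 / 44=14.43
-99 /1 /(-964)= 99 /964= 0.10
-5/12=-0.42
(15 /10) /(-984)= -1 /656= -0.00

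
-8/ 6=-1.33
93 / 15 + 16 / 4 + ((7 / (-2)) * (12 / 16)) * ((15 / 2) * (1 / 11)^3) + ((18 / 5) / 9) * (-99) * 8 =-32648343 / 106480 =-306.61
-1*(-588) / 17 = 588 / 17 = 34.59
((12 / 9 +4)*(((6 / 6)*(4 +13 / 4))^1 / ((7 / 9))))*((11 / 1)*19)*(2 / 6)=24244 / 7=3463.43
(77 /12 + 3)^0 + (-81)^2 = 6562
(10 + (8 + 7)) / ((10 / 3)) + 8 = 15.50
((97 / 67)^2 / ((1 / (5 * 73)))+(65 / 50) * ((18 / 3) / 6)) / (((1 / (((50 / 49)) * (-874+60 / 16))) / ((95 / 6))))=-18960511914775 / 1759688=-10774928.23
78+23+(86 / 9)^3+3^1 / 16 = 11357147 / 11664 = 973.69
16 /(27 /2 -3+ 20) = 32 /61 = 0.52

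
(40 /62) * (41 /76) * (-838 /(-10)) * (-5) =-85895 /589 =-145.83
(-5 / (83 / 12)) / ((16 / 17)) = -255 / 332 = -0.77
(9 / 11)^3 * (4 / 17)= 2916 / 22627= 0.13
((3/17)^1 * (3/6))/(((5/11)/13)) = 429/170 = 2.52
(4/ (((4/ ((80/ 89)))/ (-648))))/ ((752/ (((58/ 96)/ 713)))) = -3915/ 5964958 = -0.00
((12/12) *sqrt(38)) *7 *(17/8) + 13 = 13 + 119 *sqrt(38)/8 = 104.70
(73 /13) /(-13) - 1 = -242 /169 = -1.43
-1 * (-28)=28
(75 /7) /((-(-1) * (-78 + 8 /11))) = -33 /238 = -0.14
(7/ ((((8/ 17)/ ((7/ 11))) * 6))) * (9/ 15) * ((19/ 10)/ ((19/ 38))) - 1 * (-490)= 2171827/ 4400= 493.60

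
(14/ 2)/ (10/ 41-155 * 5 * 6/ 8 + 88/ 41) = -1148/ 94933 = -0.01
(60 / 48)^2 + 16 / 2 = 153 / 16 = 9.56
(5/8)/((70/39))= 39/112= 0.35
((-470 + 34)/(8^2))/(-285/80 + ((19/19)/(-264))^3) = 125348256/65549089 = 1.91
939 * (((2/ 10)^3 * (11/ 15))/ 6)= 3443/ 3750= 0.92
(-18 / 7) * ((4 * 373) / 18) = -1492 / 7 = -213.14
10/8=5/4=1.25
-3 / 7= -0.43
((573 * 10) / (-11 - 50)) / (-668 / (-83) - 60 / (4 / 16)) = 237795 / 587186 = 0.40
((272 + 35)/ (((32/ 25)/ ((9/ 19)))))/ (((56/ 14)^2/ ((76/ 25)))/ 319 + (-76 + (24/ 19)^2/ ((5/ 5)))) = -1.53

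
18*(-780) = -14040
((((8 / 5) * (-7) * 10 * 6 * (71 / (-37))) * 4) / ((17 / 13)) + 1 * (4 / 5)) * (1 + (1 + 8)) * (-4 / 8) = -12407636 / 629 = -19725.97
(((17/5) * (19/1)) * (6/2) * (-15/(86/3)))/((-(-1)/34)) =-148257/43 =-3447.84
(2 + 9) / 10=11 / 10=1.10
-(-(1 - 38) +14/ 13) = -495/ 13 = -38.08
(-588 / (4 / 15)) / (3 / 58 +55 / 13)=-1662570 / 3229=-514.89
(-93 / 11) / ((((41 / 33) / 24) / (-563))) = 3769848 / 41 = 91947.51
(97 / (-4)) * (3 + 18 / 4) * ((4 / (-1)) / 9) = 485 / 6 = 80.83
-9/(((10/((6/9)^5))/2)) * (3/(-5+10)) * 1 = -32/225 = -0.14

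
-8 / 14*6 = -24 / 7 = -3.43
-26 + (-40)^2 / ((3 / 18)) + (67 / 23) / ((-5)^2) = 5505117 / 575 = 9574.12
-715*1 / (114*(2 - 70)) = 0.09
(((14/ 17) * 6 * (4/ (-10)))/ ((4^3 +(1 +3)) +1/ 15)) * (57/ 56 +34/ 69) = -17511/ 399211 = -0.04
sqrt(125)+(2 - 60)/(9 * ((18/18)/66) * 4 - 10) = 319/52+5 * sqrt(5) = 17.31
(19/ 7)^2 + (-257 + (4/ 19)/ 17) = -3950740/ 15827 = -249.62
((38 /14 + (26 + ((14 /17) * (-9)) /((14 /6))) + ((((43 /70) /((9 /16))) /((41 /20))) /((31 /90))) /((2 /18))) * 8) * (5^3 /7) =5967849000 /1058743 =5636.73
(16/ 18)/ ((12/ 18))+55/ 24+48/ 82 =1381/ 328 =4.21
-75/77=-0.97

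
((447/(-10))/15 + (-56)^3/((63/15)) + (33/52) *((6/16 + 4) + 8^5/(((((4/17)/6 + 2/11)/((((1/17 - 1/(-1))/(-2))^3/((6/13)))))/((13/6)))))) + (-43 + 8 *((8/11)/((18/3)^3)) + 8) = -2971548857596691/27672559200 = -107382.51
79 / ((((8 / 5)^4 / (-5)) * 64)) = -246875 / 262144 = -0.94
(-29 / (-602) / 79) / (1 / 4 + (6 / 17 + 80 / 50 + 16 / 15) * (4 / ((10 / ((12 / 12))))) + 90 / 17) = 0.00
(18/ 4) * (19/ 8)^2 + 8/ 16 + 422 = 57329/ 128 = 447.88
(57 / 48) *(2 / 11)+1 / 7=221 / 616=0.36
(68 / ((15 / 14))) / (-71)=-952 / 1065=-0.89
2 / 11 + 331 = 3643 / 11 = 331.18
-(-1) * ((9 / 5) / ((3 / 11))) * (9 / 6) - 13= -31 / 10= -3.10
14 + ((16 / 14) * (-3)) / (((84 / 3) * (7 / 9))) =13.84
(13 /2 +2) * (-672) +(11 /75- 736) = -483589 /75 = -6447.85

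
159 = 159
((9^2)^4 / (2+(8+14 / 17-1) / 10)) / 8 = 3658971285 / 1892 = 1933917.17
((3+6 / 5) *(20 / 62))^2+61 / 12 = 6.92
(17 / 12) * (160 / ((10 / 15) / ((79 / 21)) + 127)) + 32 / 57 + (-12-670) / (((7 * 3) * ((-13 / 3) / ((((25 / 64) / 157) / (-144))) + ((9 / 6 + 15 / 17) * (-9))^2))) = 1337621903945456 / 570763936259811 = 2.34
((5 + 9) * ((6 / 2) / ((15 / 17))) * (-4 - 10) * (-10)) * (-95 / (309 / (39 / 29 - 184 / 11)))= 3106523560 / 98571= 31515.59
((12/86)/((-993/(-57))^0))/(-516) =-1/3698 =-0.00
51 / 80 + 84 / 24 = 331 / 80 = 4.14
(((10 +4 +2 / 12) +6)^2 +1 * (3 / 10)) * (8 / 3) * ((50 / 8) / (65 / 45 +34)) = 366295 / 1914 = 191.38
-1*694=-694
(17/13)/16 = 17/208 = 0.08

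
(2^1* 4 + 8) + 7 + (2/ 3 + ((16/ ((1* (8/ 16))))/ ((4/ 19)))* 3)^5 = 4826172445705589/ 243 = 19860791957636.17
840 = 840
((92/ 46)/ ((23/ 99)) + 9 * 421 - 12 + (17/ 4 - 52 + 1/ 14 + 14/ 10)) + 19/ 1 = 12101823/ 3220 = 3758.33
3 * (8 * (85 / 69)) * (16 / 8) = 1360 / 23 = 59.13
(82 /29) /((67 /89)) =7298 /1943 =3.76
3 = 3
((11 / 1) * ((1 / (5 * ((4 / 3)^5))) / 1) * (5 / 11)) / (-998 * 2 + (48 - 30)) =-243 / 2025472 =-0.00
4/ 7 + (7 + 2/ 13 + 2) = 885/ 91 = 9.73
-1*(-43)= 43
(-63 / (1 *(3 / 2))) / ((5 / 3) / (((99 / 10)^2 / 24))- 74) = 205821 / 360637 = 0.57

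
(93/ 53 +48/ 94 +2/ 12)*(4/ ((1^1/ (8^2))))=4652672/ 7473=622.60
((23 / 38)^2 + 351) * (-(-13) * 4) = 6595849 / 361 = 18271.05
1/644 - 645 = -415379/644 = -645.00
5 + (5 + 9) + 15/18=119/6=19.83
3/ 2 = 1.50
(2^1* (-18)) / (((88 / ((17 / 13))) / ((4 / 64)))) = -0.03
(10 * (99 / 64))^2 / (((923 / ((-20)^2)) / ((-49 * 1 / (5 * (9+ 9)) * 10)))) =-33350625 / 59072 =-564.58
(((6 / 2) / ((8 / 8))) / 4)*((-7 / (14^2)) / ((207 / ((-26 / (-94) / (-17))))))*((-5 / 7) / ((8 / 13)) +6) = 3523 / 345781632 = 0.00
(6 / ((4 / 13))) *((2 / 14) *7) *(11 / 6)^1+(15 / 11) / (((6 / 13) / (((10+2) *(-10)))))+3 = -13895 / 44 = -315.80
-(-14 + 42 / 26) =161 / 13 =12.38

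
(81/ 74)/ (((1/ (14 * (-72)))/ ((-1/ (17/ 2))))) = 81648/ 629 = 129.81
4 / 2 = 2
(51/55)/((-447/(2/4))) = -17/16390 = -0.00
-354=-354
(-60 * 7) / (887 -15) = -105 / 218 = -0.48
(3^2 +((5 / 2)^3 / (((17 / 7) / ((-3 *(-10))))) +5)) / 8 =25.88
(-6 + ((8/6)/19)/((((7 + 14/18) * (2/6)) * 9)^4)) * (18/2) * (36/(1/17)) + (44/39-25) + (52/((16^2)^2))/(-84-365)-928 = -278121093643164892529/8180063324160000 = -33999.87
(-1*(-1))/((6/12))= 2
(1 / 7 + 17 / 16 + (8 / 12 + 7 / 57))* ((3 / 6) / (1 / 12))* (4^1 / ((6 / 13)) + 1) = 123105 / 1064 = 115.70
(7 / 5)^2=49 / 25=1.96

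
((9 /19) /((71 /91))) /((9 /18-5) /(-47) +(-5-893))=-76986 /113859647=-0.00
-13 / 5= -2.60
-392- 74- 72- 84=-622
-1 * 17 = -17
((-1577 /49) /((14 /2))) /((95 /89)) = -7387 /1715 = -4.31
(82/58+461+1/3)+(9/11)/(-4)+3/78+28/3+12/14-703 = -80199631/348348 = -230.23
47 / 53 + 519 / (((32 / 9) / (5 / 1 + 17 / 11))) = 2230135 / 2332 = 956.32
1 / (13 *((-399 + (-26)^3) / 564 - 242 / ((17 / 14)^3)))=-0.00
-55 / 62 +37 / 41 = 39 / 2542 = 0.02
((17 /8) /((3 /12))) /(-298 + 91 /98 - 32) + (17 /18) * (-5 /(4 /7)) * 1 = -161749 /19512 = -8.29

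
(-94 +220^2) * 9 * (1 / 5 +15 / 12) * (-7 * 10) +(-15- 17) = -44127563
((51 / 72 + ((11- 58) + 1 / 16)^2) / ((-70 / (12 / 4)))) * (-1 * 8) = 1692547 / 2240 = 755.60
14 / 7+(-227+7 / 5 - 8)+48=-918 / 5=-183.60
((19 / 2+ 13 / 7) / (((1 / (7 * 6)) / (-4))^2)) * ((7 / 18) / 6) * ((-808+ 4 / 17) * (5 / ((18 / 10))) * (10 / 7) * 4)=-40756576000 / 153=-266382849.67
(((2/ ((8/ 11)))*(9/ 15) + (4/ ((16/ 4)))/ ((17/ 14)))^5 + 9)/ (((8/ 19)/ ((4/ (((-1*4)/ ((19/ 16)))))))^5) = -2830094757995429164652718001/ 156114928127914803200000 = -18128.28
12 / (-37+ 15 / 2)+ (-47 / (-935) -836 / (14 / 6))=-138491489 / 386155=-358.64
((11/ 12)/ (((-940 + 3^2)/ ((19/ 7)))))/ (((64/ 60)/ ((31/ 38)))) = -1705/ 834176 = -0.00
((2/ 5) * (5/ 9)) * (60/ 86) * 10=200/ 129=1.55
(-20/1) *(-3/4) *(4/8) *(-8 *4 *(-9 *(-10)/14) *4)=-43200/7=-6171.43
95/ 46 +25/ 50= 59/ 23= 2.57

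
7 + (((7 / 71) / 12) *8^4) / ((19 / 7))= 19.40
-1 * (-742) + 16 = 758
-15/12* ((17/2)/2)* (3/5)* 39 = -1989/16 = -124.31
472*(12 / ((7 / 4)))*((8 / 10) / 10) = 45312 / 175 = 258.93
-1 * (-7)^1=7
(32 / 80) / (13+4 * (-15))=-2 / 235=-0.01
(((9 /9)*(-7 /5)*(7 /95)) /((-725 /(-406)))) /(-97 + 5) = 343 /546250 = 0.00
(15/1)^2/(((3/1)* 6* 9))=25/18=1.39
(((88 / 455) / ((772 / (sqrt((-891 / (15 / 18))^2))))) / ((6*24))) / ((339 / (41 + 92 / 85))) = 556479 / 2409894500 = 0.00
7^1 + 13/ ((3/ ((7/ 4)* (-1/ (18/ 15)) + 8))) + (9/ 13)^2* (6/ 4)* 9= 41.82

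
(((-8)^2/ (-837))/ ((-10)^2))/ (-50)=0.00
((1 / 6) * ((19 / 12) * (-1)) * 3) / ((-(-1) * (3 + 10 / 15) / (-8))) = 19 / 11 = 1.73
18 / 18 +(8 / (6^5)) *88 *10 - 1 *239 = -57614 / 243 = -237.09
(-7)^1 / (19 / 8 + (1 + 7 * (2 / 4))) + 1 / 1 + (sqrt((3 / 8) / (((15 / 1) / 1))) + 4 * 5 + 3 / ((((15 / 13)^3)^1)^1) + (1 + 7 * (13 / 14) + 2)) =sqrt(10) / 20 + 778009 / 24750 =31.59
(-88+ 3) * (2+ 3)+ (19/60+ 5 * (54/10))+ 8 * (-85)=-64661/60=-1077.68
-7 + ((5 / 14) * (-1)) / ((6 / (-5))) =-563 / 84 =-6.70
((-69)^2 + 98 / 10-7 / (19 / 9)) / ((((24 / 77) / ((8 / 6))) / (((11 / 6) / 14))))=54802231 / 20520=2670.67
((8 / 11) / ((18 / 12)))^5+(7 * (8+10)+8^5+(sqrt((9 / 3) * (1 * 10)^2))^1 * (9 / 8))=32913.51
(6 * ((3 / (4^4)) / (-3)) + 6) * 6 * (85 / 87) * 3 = 195075 / 1856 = 105.11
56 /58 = 28 /29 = 0.97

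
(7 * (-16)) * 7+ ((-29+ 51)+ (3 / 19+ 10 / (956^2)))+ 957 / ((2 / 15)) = 55703256875 / 8682392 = 6415.66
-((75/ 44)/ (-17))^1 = 75/ 748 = 0.10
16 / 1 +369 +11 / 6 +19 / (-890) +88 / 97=50207698 / 129495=387.72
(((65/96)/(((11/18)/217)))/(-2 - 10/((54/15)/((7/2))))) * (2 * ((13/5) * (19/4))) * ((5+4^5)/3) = -6452944407/37136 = -173765.20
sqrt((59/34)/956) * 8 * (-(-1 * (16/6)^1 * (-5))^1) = -80 * sqrt(479434)/12189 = -4.54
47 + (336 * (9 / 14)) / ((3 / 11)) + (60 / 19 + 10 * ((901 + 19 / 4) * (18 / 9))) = 360186 / 19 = 18957.16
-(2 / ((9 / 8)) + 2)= -34 / 9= -3.78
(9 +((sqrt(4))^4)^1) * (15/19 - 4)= -1525/19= -80.26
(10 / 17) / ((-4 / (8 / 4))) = -5 / 17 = -0.29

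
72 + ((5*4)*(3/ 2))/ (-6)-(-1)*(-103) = -36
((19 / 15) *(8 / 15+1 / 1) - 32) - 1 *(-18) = -2713 / 225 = -12.06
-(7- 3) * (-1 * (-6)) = -24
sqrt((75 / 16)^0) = 1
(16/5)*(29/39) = 464/195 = 2.38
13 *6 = 78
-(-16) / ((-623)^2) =16 / 388129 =0.00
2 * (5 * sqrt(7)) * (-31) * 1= -310 * sqrt(7)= -820.18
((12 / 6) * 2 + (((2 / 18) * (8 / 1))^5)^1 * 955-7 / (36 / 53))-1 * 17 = 119669081 / 236196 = 506.65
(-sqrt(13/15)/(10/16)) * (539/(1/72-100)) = 8.03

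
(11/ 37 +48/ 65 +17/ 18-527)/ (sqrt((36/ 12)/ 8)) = -22728107*sqrt(6)/ 64935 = -857.35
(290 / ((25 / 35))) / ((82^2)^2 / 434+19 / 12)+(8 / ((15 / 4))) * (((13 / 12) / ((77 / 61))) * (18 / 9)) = 3445628128312 / 939975425235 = 3.67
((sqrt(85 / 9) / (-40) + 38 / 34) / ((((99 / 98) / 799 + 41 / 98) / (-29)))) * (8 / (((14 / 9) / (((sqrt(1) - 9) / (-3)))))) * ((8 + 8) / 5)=-39777792 / 11735 + 1482944 * sqrt(85) / 58675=-3156.66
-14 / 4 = -7 / 2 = -3.50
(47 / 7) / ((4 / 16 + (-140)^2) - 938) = 188 / 522543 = 0.00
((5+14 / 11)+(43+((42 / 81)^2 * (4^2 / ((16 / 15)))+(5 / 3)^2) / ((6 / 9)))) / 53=106009 / 94446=1.12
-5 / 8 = -0.62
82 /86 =41 /43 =0.95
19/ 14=1.36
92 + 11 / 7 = 93.57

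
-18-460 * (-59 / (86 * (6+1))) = 8152 / 301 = 27.08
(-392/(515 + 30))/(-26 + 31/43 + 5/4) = 67424/2252485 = 0.03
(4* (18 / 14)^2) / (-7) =-324 / 343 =-0.94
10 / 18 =5 / 9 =0.56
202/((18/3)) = 101/3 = 33.67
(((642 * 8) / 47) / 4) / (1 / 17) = 21828 / 47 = 464.43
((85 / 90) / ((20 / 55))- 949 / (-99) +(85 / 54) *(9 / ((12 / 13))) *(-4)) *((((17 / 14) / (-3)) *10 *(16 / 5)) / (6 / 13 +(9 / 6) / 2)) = 68900728 / 130977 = 526.05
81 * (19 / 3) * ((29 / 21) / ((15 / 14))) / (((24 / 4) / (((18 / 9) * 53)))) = 58406 / 5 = 11681.20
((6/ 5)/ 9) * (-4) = -8/ 15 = -0.53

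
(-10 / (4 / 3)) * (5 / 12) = -25 / 8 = -3.12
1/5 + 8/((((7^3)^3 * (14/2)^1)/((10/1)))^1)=282475649/1412376245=0.20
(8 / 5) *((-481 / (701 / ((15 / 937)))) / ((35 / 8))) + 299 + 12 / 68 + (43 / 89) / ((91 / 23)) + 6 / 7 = 135721532745597 / 452176443355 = 300.15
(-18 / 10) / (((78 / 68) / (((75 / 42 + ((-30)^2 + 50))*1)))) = -10455 / 7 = -1493.57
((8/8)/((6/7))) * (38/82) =133/246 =0.54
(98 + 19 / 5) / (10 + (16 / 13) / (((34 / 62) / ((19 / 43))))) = 4837027 / 522270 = 9.26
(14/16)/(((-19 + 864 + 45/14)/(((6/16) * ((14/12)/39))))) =343/29640000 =0.00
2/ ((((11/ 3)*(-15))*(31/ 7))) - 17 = -17.01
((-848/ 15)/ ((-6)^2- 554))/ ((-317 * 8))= -53/ 1231545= -0.00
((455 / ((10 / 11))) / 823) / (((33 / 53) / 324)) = 316.45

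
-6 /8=-3 /4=-0.75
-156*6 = -936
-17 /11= -1.55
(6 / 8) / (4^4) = 3 / 1024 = 0.00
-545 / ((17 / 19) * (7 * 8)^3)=-10355 / 2985472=-0.00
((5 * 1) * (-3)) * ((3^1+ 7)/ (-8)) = 75/ 4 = 18.75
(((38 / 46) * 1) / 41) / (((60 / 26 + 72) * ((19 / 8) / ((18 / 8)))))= 39 / 151823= 0.00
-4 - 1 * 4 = -8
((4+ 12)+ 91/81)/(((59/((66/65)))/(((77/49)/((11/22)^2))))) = 1342616/724815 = 1.85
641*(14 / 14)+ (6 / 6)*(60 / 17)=644.53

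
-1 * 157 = -157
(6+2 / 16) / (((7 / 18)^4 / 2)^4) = 242879062193188503552 / 678223072849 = 358110881.09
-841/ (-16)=52.56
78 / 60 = 13 / 10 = 1.30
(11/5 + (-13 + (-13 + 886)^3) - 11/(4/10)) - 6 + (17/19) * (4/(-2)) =126414328473/190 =665338570.91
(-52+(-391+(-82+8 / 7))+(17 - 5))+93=-2932 / 7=-418.86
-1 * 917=-917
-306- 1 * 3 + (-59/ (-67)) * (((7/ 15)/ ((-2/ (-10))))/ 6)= -372241/ 1206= -308.66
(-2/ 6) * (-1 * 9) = 3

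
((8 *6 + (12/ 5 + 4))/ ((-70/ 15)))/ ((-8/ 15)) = 153/ 7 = 21.86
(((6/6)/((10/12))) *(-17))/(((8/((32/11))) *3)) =-136/55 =-2.47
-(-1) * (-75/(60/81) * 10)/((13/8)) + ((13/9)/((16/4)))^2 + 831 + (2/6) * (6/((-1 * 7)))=24503299/117936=207.77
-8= -8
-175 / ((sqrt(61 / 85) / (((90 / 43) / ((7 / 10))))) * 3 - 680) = 15802500 * sqrt(5185) / 3537354473339+ 910350000000 / 3537354473339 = 0.26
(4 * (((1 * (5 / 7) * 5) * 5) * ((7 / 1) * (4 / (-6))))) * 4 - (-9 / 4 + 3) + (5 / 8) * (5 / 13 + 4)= -1331.34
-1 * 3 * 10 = -30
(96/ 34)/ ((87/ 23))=368/ 493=0.75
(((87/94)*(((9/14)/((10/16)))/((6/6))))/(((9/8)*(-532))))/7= -348/1531495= -0.00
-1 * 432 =-432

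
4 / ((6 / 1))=2 / 3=0.67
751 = 751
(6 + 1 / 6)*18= 111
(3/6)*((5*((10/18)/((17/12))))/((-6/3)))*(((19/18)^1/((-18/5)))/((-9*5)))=-475/148716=-0.00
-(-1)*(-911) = -911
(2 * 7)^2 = 196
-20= -20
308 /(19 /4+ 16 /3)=336 /11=30.55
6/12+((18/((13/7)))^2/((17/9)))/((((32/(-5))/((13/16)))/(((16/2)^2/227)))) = -64219/50167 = -1.28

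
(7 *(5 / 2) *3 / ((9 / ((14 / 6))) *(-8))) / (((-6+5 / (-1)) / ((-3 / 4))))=-245 / 2112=-0.12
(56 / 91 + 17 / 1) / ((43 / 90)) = 36.87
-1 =-1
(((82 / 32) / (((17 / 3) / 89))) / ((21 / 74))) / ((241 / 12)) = 405039 / 57358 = 7.06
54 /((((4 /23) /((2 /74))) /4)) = 1242 /37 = 33.57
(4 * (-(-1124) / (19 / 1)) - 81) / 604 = 2957 / 11476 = 0.26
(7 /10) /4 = 7 /40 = 0.18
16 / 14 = 8 / 7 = 1.14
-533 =-533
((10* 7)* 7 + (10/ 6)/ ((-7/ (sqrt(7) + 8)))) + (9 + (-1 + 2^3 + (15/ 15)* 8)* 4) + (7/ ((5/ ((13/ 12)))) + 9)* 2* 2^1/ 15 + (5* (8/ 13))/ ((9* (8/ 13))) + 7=297914/ 525 - 5* sqrt(7)/ 21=566.83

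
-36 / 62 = -18 / 31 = -0.58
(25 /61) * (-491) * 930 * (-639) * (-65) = -474153176250 /61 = -7773002889.34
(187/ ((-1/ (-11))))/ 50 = 2057/ 50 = 41.14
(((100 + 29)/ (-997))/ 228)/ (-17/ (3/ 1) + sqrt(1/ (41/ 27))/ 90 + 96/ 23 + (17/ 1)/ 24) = 2729640 * sqrt(123)/ 3639913229519 + 2633657550/ 3639913229519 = 0.00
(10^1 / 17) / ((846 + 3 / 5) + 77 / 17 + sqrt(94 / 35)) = 12660550 / 18318735091 - 425 *sqrt(3290) / 18318735091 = 0.00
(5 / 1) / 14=5 / 14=0.36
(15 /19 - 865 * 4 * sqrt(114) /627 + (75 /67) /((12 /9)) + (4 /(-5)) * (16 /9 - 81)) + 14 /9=7.64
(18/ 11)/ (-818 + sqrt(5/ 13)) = -191412/ 95684677 -18 *sqrt(65)/ 95684677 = -0.00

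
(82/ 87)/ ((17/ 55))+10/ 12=11485/ 2958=3.88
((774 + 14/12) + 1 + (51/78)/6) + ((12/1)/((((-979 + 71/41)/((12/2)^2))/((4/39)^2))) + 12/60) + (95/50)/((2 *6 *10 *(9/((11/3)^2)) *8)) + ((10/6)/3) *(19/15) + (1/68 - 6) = 639187840059577/828830620800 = 771.19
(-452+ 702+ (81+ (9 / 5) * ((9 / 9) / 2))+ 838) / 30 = 11699 / 300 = 39.00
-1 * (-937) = 937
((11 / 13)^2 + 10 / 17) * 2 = 7494 / 2873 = 2.61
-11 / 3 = -3.67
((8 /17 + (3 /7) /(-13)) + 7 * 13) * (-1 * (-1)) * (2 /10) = 141454 /7735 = 18.29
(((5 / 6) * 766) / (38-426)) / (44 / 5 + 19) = -9575 / 161796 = -0.06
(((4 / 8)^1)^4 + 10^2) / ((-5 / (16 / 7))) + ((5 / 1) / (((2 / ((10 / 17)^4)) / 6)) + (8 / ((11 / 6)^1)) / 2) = -1342980691 / 32155585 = -41.77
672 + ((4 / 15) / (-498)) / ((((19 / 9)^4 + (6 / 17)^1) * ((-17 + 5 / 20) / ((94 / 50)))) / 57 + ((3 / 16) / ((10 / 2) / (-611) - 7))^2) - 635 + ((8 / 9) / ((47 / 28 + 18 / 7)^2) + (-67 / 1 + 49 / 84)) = -561842283795342251444518661 / 19131570300764746822465980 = -29.37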